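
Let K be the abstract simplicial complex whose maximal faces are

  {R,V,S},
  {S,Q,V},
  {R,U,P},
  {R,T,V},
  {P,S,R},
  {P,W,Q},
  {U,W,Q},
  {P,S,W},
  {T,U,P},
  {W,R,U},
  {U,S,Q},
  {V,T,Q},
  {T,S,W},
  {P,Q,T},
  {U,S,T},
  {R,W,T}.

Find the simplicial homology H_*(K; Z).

Fix the vertex order P < Q < R < S < T < U < V < W and write every simplex with vertices in increasing order. Then dim K = 2 and the simplices of K are:

  0-simplices (8): P, Q, R, S, T, U, V, W
  1-simplices (24): PQ, PR, PS, PT, PU, PW, QS, QT, QU, QV, QW, RS, RT, RU, RV, RW, ST, SU, SV, SW, TU, TV, TW, UW
  2-simplices (16): PQT, PQW, PRS, PRU, PSW, PTU, QSU, QSV, QTV, QUW, RSV, RTV, RTW, RUW, STU, STW

so the chain groups are C_0 ≅ Z^8, C_1 ≅ Z^24, C_2 ≅ Z^16.

∂_1: C_1 → C_0 sends each edge [p,q] (with p < q) to q − p.
This gives a 8×24 integer matrix of rank 7; reducing to Smith normal form yields diagonal entries (1,1,1,1,1,1,1).

∂_2: C_2 → C_1 acts by ∂[p,q,r] = [q,r] − [p,r] + [p,q]. For instance
  ∂PSW = SW − PW + PS,
  ∂PQT = QT − PT + PQ.
As a 24×16 matrix over Z this has rank 15, with invariant factors (1,1,1,1,1,1,1,1,1,1,1,1,1,1,1).

From H_k ≅ ker(∂_k) / im(∂_{k+1}) we obtain:

  H_0: rank C_0 − rank ∂_1 = 8 − 7 = 1, and the invariant factors of ∂_1 are all 1, so H_0 = Z.
  H_1: rank ker ∂_1 − rank ∂_2 = (24 − 7) − 15 = 2, and the invariant factors of ∂_2 are all 1, so H_1 = Z^2.
  H_2: rank ker ∂_2 − rank ∂_3 = (16 − 15) − 0 = 1, and there is no ∂_3, so H_2 = Z.

H_0 = Z,  H_1 = Z^2,  H_2 = Z.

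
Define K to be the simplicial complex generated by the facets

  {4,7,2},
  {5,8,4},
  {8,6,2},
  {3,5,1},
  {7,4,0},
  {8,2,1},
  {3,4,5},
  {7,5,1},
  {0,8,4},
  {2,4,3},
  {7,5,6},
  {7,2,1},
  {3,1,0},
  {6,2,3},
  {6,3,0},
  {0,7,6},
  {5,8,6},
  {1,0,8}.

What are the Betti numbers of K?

Take the total order 0 < 1 < 2 < 3 < 4 < 5 < 6 < 7 < 8 on the vertex set. Then K (dimension 2) consists of the simplices:

  0-simplices (9): [0], [1], [2], [3], [4], [5], [6], [7], [8]
  1-simplices (27): (27 of them)
  2-simplices (18): [0,1,3], [0,1,8], [0,3,6], [0,4,7], [0,4,8], [0,6,7], [1,2,7], [1,2,8], [1,3,5], [1,5,7], [2,3,4], [2,3,6], [2,4,7], [2,6,8], [3,4,5], [4,5,8], [5,6,7], [5,6,8]

Hence C_0 ≅ Z^9, C_1 ≅ Z^27, C_2 ≅ Z^18.

Boundary ∂_1: C_1 → C_0 maps an edge to its endpoints' difference, ∂[p,q] = q − p. For instance
  ∂[6,7] = [7] − [6].
The resulting 9×27 matrix has rank 8, and its Smith normal form has invariant factors (1,1,1,1,1,1,1,1).

The boundary map ∂_2: C_2 → C_1 acts by ∂[p,q,r] = [q,r] − [p,r] + [p,q]. For instance
  ∂[2,6,8] = [6,8] − [2,8] + [2,6],
  ∂[0,3,6] = [3,6] − [0,6] + [0,3].
The resulting 27×18 matrix has rank 17, and its Smith normal form has invariant factors (1,1,1,1,1,1,1,1,1,1,1,1,1,1,1,1,1).

From H_k ≅ ker(∂_k) / im(∂_{k+1}) we obtain:

  H_0: rank C_0 − rank ∂_1 = 9 − 8 = 1, and the invariant factors of ∂_1 are all 1, so H_0 = Z.
  H_1: rank ker ∂_1 − rank ∂_2 = (27 − 8) − 17 = 2, and the invariant factors of ∂_2 are all 1, so H_1 = Z^2.
  H_2: rank ker ∂_2 − rank ∂_3 = (18 − 17) − 0 = 1, and there is no ∂_3, so H_2 = Z.

As a check, the Euler characteristic is 9 − 27 + 18 = 0, which agrees with 1 − 2 + 1 = 0.

Hence the Betti numbers are b_0 = 1, b_1 = 2, b_2 = 1.

b_0 = 1, b_1 = 2, b_2 = 1.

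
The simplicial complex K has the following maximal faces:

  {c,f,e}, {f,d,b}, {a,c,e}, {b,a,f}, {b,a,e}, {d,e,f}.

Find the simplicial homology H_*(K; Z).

H_0 ≅ Z,  H_1 ≅ Z,  H_2 = 0.

Fix the vertex order a < b < c < d < e < f and write every simplex with vertices in increasing order. Then dim K = 2 and the simplices of K are:

  0-simplices (6): a, b, c, d, e, f
  1-simplices (12): ab, ac, ae, af, bd, be, bf, ce, cf, de, df, ef
  2-simplices (6): abe, abf, ace, bdf, cef, def

so the chain groups are C_0 ≅ Z^6, C_1 ≅ Z^12, C_2 ≅ Z^6.

The boundary map ∂_1: C_1 → C_0 is given by ∂[p,q] = [q] − [p].
The resulting 6×12 matrix has rank 5, and its Smith normal form has invariant factors (1,1,1,1,1).

Boundary ∂_2: C_2 → C_1 maps a triangle to the signed sum of its edges. For instance
  ∂ace = ce − ae + ac,
  ∂def = ef − df + de.
The 12×6 boundary matrix has rank 6 and Smith normal form diag(1,1,1,1,1,1).

Now H_k = ker ∂_k / im ∂_{k+1}, so:

  H_0: rank C_0 − rank ∂_1 = 6 − 5 = 1, and the invariant factors of ∂_1 are all 1, so H_0 ≅ Z.
  H_1: rank ker ∂_1 − rank ∂_2 = (12 − 5) − 6 = 1, and the invariant factors of ∂_2 are all 1, so H_1 ≅ Z.
  H_2: rank ker ∂_2 − rank ∂_3 = (6 − 6) − 0 = 0, and there is no ∂_3, so H_2 ≅ 0.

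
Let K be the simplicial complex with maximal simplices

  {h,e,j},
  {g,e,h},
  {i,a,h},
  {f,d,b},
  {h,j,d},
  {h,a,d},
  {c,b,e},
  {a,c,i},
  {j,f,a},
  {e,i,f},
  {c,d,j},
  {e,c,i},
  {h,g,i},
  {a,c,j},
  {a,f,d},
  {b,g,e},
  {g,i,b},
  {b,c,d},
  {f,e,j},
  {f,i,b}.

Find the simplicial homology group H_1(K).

We work with the vertex ordering a < b < c < d < e < f < g < h < i < j. The simplices of K, each written with vertices in increasing order, are:

  0-simplices (10): a, b, c, d, e, f, g, h, i, j
  1-simplices (30): ac, ad, af, ah, ai, aj, bc, bd, be, bf, bg, bi, cd, ce, ci, cj, df, dh, dj, ef, eg, eh, ei, ej, fi, fj, gh, gi, hi, hj
  2-simplices (20): aci, acj, adf, adh, afj, ahi, bcd, bce, bdf, beg, bfi, bgi, cdj, cei, dhj, efi, efj, egh, ehj, ghi

Hence C_0 ≅ Z^10, C_1 ≅ Z^30, C_2 ≅ Z^20.

Boundary ∂_1: C_1 → C_0 is given by ∂[p,q] = [q] − [p].
The resulting 10×30 matrix has rank 9, and its Smith normal form has invariant factors (1,1,1,1,1,1,1,1,1).

Boundary ∂_2: C_2 → C_1 sends each 2-simplex [p,q,r] to [q,r] − [p,r] + [p,q]. For instance
  ∂beg = eg − bg + be,
  ∂aci = ci − ai + ac.
The resulting 30×20 matrix has rank 20, and its Smith normal form has invariant factors (1,1,1,1,1,1,1,1,1,1,1,1,1,1,1,1,1,1,1,2).

Computing H_k = (kernel of ∂_k) / (image of ∂_{k+1}):

  H_1: rank ker ∂_1 − rank ∂_2 = (30 − 9) − 20 = 1, and ∂_2 has invariant factor 2 > 1, so H_1 = Z ⊕ Z_2.

H_1 = Z ⊕ Z_2.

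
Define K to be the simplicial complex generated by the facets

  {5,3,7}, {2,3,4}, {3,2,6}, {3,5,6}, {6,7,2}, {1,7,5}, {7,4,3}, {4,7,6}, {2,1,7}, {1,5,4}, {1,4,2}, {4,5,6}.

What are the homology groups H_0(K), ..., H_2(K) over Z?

Order the vertices as 1 < 2 < 3 < 4 < 5 < 6 < 7. Listing each simplex with vertices in this order, K has dimension 2 with simplices:

  0-simplices (7): [1], [2], [3], [4], [5], [6], [7]
  1-simplices (18): [1,2], [1,4], [1,5], [1,7], [2,3], [2,4], [2,6], [2,7], [3,4], [3,5], [3,6], [3,7], [4,5], [4,6], [4,7], [5,6], [5,7], [6,7]
  2-simplices (12): [1,2,4], [1,2,7], [1,4,5], [1,5,7], [2,3,4], [2,3,6], [2,6,7], [3,4,7], [3,5,6], [3,5,7], [4,5,6], [4,6,7]

Hence C_0 ≅ Z^7, C_1 ≅ Z^18, C_2 ≅ Z^12.

The boundary map ∂_1: C_1 → C_0 is given by ∂[p,q] = [q] − [p].
This gives a 7×18 integer matrix of rank 6; reducing to Smith normal form yields diagonal entries (1,1,1,1,1,1).

The boundary map ∂_2: C_2 → C_1 acts by ∂[p,q,r] = [q,r] − [p,r] + [p,q]. For instance
  ∂[2,3,6] = [3,6] − [2,6] + [2,3],
  ∂[3,5,6] = [5,6] − [3,6] + [3,5].
As a 18×12 matrix over Z this has rank 12, with invariant factors (1,1,1,1,1,1,1,1,1,1,1,2).

Now H_k = ker ∂_k / im ∂_{k+1}, so:

  H_0: rank C_0 − rank ∂_1 = 7 − 6 = 1, and the invariant factors of ∂_1 are all 1, so H_0 = Z.
  H_1: rank ker ∂_1 − rank ∂_2 = (18 − 6) − 12 = 0, and ∂_2 has invariant factor 2 > 1, so H_1 = Z/2Z.
  H_2: rank ker ∂_2 − rank ∂_3 = (12 − 12) − 0 = 0, and there is no ∂_3, so H_2 = 0.

As a check, the Euler characteristic is 7 − 18 + 12 = 1, which agrees with 1 − 0 + 0 = 1.
(K is a triangulation of the real projective plane RP^2.)

H_0 = Z,  H_1 = Z/2Z,  H_2 = 0.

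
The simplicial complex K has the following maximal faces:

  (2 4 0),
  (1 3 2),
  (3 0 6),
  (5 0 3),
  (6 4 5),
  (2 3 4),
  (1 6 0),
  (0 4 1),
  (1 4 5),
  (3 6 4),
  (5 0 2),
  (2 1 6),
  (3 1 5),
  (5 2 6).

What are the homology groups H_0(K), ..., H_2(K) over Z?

H_0 ≅ Z,  H_1 ≅ Z^2,  H_2 ≅ Z.

We work with the vertex ordering 0 < 1 < 2 < 3 < 4 < 5 < 6. The simplices of K, each written with vertices in increasing order, are:

  0-simplices (7): [0], [1], [2], [3], [4], [5], [6]
  1-simplices (21): [0,1], [0,2], [0,3], [0,4], [0,5], [0,6], [1,2], [1,3], [1,4], [1,5], [1,6], [2,3], [2,4], [2,5], [2,6], [3,4], [3,5], [3,6], [4,5], [4,6], [5,6]
  2-simplices (14): [0,1,4], [0,1,6], [0,2,4], [0,2,5], [0,3,5], [0,3,6], [1,2,3], [1,2,6], [1,3,5], [1,4,5], [2,3,4], [2,5,6], [3,4,6], [4,5,6]

giving chain groups C_0 ≅ Z^7, C_1 ≅ Z^21, C_2 ≅ Z^14.

∂_1: C_1 → C_0 is given by ∂[p,q] = [q] − [p]. For instance
  ∂[3,5] = [5] − [3].
This gives a 7×21 integer matrix of rank 6; reducing to Smith normal form yields diagonal entries (1,1,1,1,1,1).

Boundary ∂_2: C_2 → C_1 maps a triangle to the signed sum of its edges. For instance
  ∂[1,2,3] = [2,3] − [1,3] + [1,2],
  ∂[0,3,6] = [3,6] − [0,6] + [0,3].
The 21×14 boundary matrix has rank 13 and Smith normal form diag(1,1,1,1,1,1,1,1,1,1,1,1,1).

Computing H_k = (kernel of ∂_k) / (image of ∂_{k+1}):

  H_0: rank C_0 − rank ∂_1 = 7 − 6 = 1, and the invariant factors of ∂_1 are all 1, so H_0 ≅ Z.
  H_1: rank ker ∂_1 − rank ∂_2 = (21 − 6) − 13 = 2, and the invariant factors of ∂_2 are all 1, so H_1 ≅ Z^2.
  H_2: rank ker ∂_2 − rank ∂_3 = (14 − 13) − 0 = 1, and there is no ∂_3, so H_2 ≅ Z.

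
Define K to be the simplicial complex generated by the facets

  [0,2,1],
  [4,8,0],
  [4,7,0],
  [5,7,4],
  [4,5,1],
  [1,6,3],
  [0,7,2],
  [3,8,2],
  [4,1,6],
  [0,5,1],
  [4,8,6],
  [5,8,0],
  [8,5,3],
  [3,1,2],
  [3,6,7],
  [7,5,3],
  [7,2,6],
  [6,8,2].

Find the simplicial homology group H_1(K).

H_1 ≅ Z ⊕ Z/2.

Order the vertices as 0 < 1 < 2 < 3 < 4 < 5 < 6 < 7 < 8. Listing each simplex with vertices in this order, K has dimension 2 with simplices:

  0-simplices (9): [0], [1], [2], [3], [4], [5], [6], [7], [8]
  1-simplices (27): (27 of them)
  2-simplices (18): [0,1,2], [0,1,5], [0,2,7], [0,4,7], [0,4,8], [0,5,8], [1,2,3], [1,3,6], [1,4,5], [1,4,6], [2,3,8], [2,6,7], [2,6,8], [3,5,7], [3,5,8], [3,6,7], [4,5,7], [4,6,8]

Hence C_0 ≅ Z^9, C_1 ≅ Z^27, C_2 ≅ Z^18.

The boundary map ∂_1: C_1 → C_0 sends each edge [p,q] (with p < q) to q − p. For instance
  ∂[2,3] = [3] − [2].
The 9×27 boundary matrix has rank 8 and Smith normal form diag(1,1,1,1,1,1,1,1).

The boundary map ∂_2: C_2 → C_1 sends each 2-simplex [p,q,r] to [q,r] − [p,r] + [p,q]. For instance
  ∂[0,5,8] = [5,8] − [0,8] + [0,5],
  ∂[1,4,6] = [4,6] − [1,6] + [1,4].
As a 27×18 matrix over Z this has rank 18, with invariant factors (1,1,1,1,1,1,1,1,1,1,1,1,1,1,1,1,1,2).

Now H_k = ker ∂_k / im ∂_{k+1}, so:

  H_1: rank ker ∂_1 − rank ∂_2 = (27 − 8) − 18 = 1, and ∂_2 has invariant factor 2 > 1, so H_1 ≅ Z ⊕ Z/2.

(K is a triangulation of the Klein bottle.)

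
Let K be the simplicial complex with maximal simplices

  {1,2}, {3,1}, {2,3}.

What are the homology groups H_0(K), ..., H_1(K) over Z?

H_0 ≅ Z,  H_1 ≅ Z.

We work with the vertex ordering 1 < 2 < 3. The simplices of K, each written with vertices in increasing order, are:

  0-simplices (3): [1], [2], [3]
  1-simplices (3): [1,2], [1,3], [2,3]

giving chain groups C_0 ≅ Z^3, C_1 ≅ Z^3.

The boundary map ∂_1: C_1 → C_0 sends each edge [p,q] (with p < q) to q − p. For instance
  ∂[2,3] = [3] − [2].
As a 3×3 matrix over Z this has rank 2, with invariant factors (1,1).

Now H_k = ker ∂_k / im ∂_{k+1}, so:

  H_0: rank C_0 − rank ∂_1 = 3 − 2 = 1, and the invariant factors of ∂_1 are all 1, so H_0 ≅ Z.
  H_1: rank ker ∂_1 − rank ∂_2 = (3 − 2) − 0 = 1, and there is no ∂_2, so H_1 ≅ Z.

As a check, the Euler characteristic is 3 − 3 = 0, which agrees with 1 − 1 = 0.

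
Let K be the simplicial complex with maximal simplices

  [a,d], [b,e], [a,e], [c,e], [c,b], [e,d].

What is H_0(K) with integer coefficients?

Fix the vertex order a < b < c < d < e and write every simplex with vertices in increasing order. Then dim K = 1 and the simplices of K are:

  0-simplices (5): a, b, c, d, e
  1-simplices (6): ad, ae, bc, be, ce, de

so the chain groups are C_0 ≅ Z^5, C_1 ≅ Z^6.

∂_1: C_1 → C_0 is given by ∂[p,q] = [q] − [p]. For instance
  ∂be = e − b.
The resulting 5×6 matrix has rank 4, and its Smith normal form has invariant factors (1,1,1,1).

Computing H_k = (kernel of ∂_k) / (image of ∂_{k+1}):

  H_0: rank C_0 − rank ∂_1 = 5 − 4 = 1, and the invariant factors of ∂_1 are all 1, so H_0 = Z.

H_0 ≅ Z.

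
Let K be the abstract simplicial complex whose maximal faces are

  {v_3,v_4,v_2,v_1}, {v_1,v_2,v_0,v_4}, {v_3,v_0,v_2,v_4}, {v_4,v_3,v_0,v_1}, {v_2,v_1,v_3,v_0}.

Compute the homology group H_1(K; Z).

H_1 ≅ 0.

Fix the vertex order v_0 < v_1 < v_2 < v_3 < v_4 and write every simplex with vertices in increasing order. Then dim K = 3 and the simplices of K are:

  0-simplices (5): [v_0], [v_1], [v_2], [v_3], [v_4]
  1-simplices (10): [v_0,v_1], [v_0,v_2], [v_0,v_3], [v_0,v_4], [v_1,v_2], [v_1,v_3], [v_1,v_4], [v_2,v_3], [v_2,v_4], [v_3,v_4]
  2-simplices (10): [v_0,v_1,v_2], [v_0,v_1,v_3], [v_0,v_1,v_4], [v_0,v_2,v_3], [v_0,v_2,v_4], [v_0,v_3,v_4], [v_1,v_2,v_3], [v_1,v_2,v_4], [v_1,v_3,v_4], [v_2,v_3,v_4]
  3-simplices (5): [v_0,v_1,v_2,v_3], [v_0,v_1,v_2,v_4], [v_0,v_1,v_3,v_4], [v_0,v_2,v_3,v_4], [v_1,v_2,v_3,v_4]

giving chain groups C_0 ≅ Z^5, C_1 ≅ Z^10, C_2 ≅ Z^10, C_3 ≅ Z^5.

∂_1: C_1 → C_0 is given by ∂[p,q] = [q] − [p]. For instance
  ∂[v_2,v_3] = [v_3] − [v_2].
The resulting 5×10 matrix has rank 4, and its Smith normal form has invariant factors (1,1,1,1).

Boundary ∂_2: C_2 → C_1 maps a triangle to the signed sum of its edges. For instance
  ∂[v_0,v_1,v_4] = [v_1,v_4] − [v_0,v_4] + [v_0,v_1],
  ∂[v_0,v_2,v_3] = [v_2,v_3] − [v_0,v_3] + [v_0,v_2].
As a 10×10 matrix over Z this has rank 6, with invariant factors (1,1,1,1,1,1).

∂_3: C_3 → C_2 sends each 3-simplex σ to the alternating sum Σ_i (−1)^i (σ with its i-th vertex removed). For instance
  ∂[v_0,v_1,v_2,v_3] = [v_1,v_2,v_3] − [v_0,v_2,v_3] + [v_0,v_1,v_3] − [v_0,v_1,v_2],
  ∂[v_0,v_1,v_2,v_4] = [v_1,v_2,v_4] − [v_0,v_2,v_4] + [v_0,v_1,v_4] − [v_0,v_1,v_2].
This gives a 10×5 integer matrix of rank 4; reducing to Smith normal form yields diagonal entries (1,1,1,1).

Computing H_k = (kernel of ∂_k) / (image of ∂_{k+1}):

  H_1: rank ker ∂_1 − rank ∂_2 = (10 − 4) − 6 = 0, and the invariant factors of ∂_2 are all 1, so H_1 ≅ 0.

(K is a triangulation of the 3-sphere S^3.)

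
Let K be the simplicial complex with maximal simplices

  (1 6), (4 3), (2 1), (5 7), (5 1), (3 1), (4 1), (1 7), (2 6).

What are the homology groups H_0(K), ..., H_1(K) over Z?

Fix the vertex order 1 < 2 < 3 < 4 < 5 < 6 < 7 and write every simplex with vertices in increasing order. Then dim K = 1 and the simplices of K are:

  0-simplices (7): [1], [2], [3], [4], [5], [6], [7]
  1-simplices (9): [1,2], [1,3], [1,4], [1,5], [1,6], [1,7], [2,6], [3,4], [5,7]

so the chain groups are C_0 ≅ Z^7, C_1 ≅ Z^9.

∂_1: C_1 → C_0 maps an edge to its endpoints' difference, ∂[p,q] = q − p.
As a 7×9 matrix over Z this has rank 6, with invariant factors (1,1,1,1,1,1).

From H_k ≅ ker(∂_k) / im(∂_{k+1}) we obtain:

  H_0: rank C_0 − rank ∂_1 = 7 − 6 = 1, and the invariant factors of ∂_1 are all 1, so H_0 ≅ Z.
  H_1: rank ker ∂_1 − rank ∂_2 = (9 − 6) − 0 = 3, and there is no ∂_2, so H_1 ≅ Z^3.

As a check, the Euler characteristic is 7 − 9 = -2, which agrees with 1 − 3 = -2.

H_0 ≅ Z,  H_1 ≅ Z^3.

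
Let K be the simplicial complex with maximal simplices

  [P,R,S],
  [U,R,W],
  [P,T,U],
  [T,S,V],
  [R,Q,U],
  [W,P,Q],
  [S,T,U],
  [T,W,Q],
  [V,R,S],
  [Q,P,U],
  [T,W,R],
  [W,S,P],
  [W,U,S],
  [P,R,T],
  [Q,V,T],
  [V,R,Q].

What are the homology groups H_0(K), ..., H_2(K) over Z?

H_0 ≅ Z,  H_1 ≅ Z^2,  H_2 ≅ Z.

Fix the vertex order P < Q < R < S < T < U < V < W and write every simplex with vertices in increasing order. Then dim K = 2 and the simplices of K are:

  0-simplices (8): P, Q, R, S, T, U, V, W
  1-simplices (24): PQ, PR, PS, PT, PU, PW, QR, QT, QU, QV, QW, RS, RT, RU, RV, RW, ST, SU, SV, SW, TU, TV, TW, UW
  2-simplices (16): PQU, PQW, PRS, PRT, PSW, PTU, QRU, QRV, QTV, QTW, RSV, RTW, RUW, STU, STV, SUW

giving chain groups C_0 ≅ Z^8, C_1 ≅ Z^24, C_2 ≅ Z^16.

Boundary ∂_1: C_1 → C_0 is given by ∂[p,q] = [q] − [p]. For instance
  ∂PT = T − P.
The resulting 8×24 matrix has rank 7, and its Smith normal form has invariant factors (1,1,1,1,1,1,1).

∂_2: C_2 → C_1 maps a triangle to the signed sum of its edges. For instance
  ∂QTW = TW − QW + QT,
  ∂PSW = SW − PW + PS.
The resulting 24×16 matrix has rank 15, and its Smith normal form has invariant factors (1,1,1,1,1,1,1,1,1,1,1,1,1,1,1).

Reading off H_k = ker ∂_k / im ∂_{k+1}:

  H_0: rank C_0 − rank ∂_1 = 8 − 7 = 1, and the invariant factors of ∂_1 are all 1, so H_0 ≅ Z.
  H_1: rank ker ∂_1 − rank ∂_2 = (24 − 7) − 15 = 2, and the invariant factors of ∂_2 are all 1, so H_1 ≅ Z^2.
  H_2: rank ker ∂_2 − rank ∂_3 = (16 − 15) − 0 = 1, and there is no ∂_3, so H_2 ≅ Z.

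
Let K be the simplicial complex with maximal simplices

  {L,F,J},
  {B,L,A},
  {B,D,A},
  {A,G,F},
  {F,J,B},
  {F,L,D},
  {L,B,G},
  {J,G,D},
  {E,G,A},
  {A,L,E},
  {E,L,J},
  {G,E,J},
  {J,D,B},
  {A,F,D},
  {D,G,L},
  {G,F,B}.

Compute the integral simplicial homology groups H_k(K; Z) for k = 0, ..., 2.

H_0 = Z,  H_1 = Z^2,  H_2 = Z.

Order the vertices as A < B < D < E < F < G < J < L. Listing each simplex with vertices in this order, K has dimension 2 with simplices:

  0-simplices (8): A, B, D, E, F, G, J, L
  1-simplices (24): AB, AD, AE, AF, AG, AL, BD, BF, BG, BJ, BL, DF, DG, DJ, DL, EG, EJ, EL, FG, FJ, FL, GJ, GL, JL
  2-simplices (16): ABD, ABL, ADF, AEG, AEL, AFG, BDJ, BFG, BFJ, BGL, DFL, DGJ, DGL, EGJ, EJL, FJL

so the chain groups are C_0 ≅ Z^8, C_1 ≅ Z^24, C_2 ≅ Z^16.

The boundary map ∂_1: C_1 → C_0 maps an edge to its endpoints' difference, ∂[p,q] = q − p.
The resulting 8×24 matrix has rank 7, and its Smith normal form has invariant factors (1,1,1,1,1,1,1).

The boundary map ∂_2: C_2 → C_1 maps a triangle to the signed sum of its edges. For instance
  ∂DGJ = GJ − DJ + DG,
  ∂EGJ = GJ − EJ + EG.
As a 24×16 matrix over Z this has rank 15, with invariant factors (1,1,1,1,1,1,1,1,1,1,1,1,1,1,1).

From H_k ≅ ker(∂_k) / im(∂_{k+1}) we obtain:

  H_0: rank C_0 − rank ∂_1 = 8 − 7 = 1, and the invariant factors of ∂_1 are all 1, so H_0 = Z.
  H_1: rank ker ∂_1 − rank ∂_2 = (24 − 7) − 15 = 2, and the invariant factors of ∂_2 are all 1, so H_1 = Z^2.
  H_2: rank ker ∂_2 − rank ∂_3 = (16 − 15) − 0 = 1, and there is no ∂_3, so H_2 = Z.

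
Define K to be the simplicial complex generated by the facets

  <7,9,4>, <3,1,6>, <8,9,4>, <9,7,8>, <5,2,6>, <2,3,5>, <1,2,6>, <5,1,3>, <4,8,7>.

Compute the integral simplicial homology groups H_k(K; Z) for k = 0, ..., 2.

Fix the vertex order 1 < 2 < 3 < 4 < 5 < 6 < 7 < 8 < 9 and write every simplex with vertices in increasing order. Then dim K = 2 and the simplices of K are:

  0-simplices (9): [1], [2], [3], [4], [5], [6], [7], [8], [9]
  1-simplices (16): [1,2], [1,3], [1,5], [1,6], [2,3], [2,5], [2,6], [3,5], [3,6], [4,7], [4,8], [4,9], [5,6], [7,8], [7,9], [8,9]
  2-simplices (9): [1,2,6], [1,3,5], [1,3,6], [2,3,5], [2,5,6], [4,7,8], [4,7,9], [4,8,9], [7,8,9]

Hence C_0 ≅ Z^9, C_1 ≅ Z^16, C_2 ≅ Z^9.

Boundary ∂_1: C_1 → C_0 maps an edge to its endpoints' difference, ∂[p,q] = q − p. For instance
  ∂[7,9] = [9] − [7].
As a 9×16 matrix over Z this has rank 7, with invariant factors (1,1,1,1,1,1,1).

∂_2: C_2 → C_1 maps a triangle to the signed sum of its edges. For instance
  ∂[4,7,8] = [7,8] − [4,8] + [4,7],
  ∂[4,7,9] = [7,9] − [4,9] + [4,7].
As a 16×9 matrix over Z this has rank 8, with invariant factors (1,1,1,1,1,1,1,1).

Reading off H_k = ker ∂_k / im ∂_{k+1}:

  H_0: rank C_0 − rank ∂_1 = 9 − 7 = 2, and the invariant factors of ∂_1 are all 1, so H_0 = Z^2.
  H_1: rank ker ∂_1 − rank ∂_2 = (16 − 7) − 8 = 1, and the invariant factors of ∂_2 are all 1, so H_1 = Z.
  H_2: rank ker ∂_2 − rank ∂_3 = (9 − 8) − 0 = 1, and there is no ∂_3, so H_2 = Z.

H_0 = Z^2,  H_1 = Z,  H_2 = Z.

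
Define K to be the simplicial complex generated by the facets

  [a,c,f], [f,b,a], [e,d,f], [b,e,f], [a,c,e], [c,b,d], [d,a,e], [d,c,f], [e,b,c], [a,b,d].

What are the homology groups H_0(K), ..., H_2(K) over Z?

H_0 ≅ Z,  H_1 ≅ Z/2Z,  H_2 = 0.

We work with the vertex ordering a < b < c < d < e < f. The simplices of K, each written with vertices in increasing order, are:

  0-simplices (6): a, b, c, d, e, f
  1-simplices (15): ab, ac, ad, ae, af, bc, bd, be, bf, cd, ce, cf, de, df, ef
  2-simplices (10): abd, abf, ace, acf, ade, bcd, bce, bef, cdf, def

so the chain groups are C_0 ≅ Z^6, C_1 ≅ Z^15, C_2 ≅ Z^10.

Boundary ∂_1: C_1 → C_0 is given by ∂[p,q] = [q] − [p]. For instance
  ∂ae = e − a.
As a 6×15 matrix over Z this has rank 5, with invariant factors (1,1,1,1,1).

∂_2: C_2 → C_1 maps a triangle to the signed sum of its edges. For instance
  ∂bcd = cd − bd + bc,
  ∂ace = ce − ae + ac.
This gives a 15×10 integer matrix of rank 10; reducing to Smith normal form yields diagonal entries (1,1,1,1,1,1,1,1,1,2).

Now H_k = ker ∂_k / im ∂_{k+1}, so:

  H_0: rank C_0 − rank ∂_1 = 6 − 5 = 1, and the invariant factors of ∂_1 are all 1, so H_0 = Z.
  H_1: rank ker ∂_1 − rank ∂_2 = (15 − 5) − 10 = 0, and ∂_2 has invariant factor 2 > 1, so H_1 = Z/2Z.
  H_2: rank ker ∂_2 − rank ∂_3 = (10 − 10) − 0 = 0, and there is no ∂_3, so H_2 = 0.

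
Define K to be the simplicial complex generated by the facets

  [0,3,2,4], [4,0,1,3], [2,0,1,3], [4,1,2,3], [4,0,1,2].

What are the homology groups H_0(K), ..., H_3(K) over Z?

H_0 = Z,  H_1 = 0,  H_2 = 0,  H_3 = Z.

We work with the vertex ordering 0 < 1 < 2 < 3 < 4. The simplices of K, each written with vertices in increasing order, are:

  0-simplices (5): [0], [1], [2], [3], [4]
  1-simplices (10): [0,1], [0,2], [0,3], [0,4], [1,2], [1,3], [1,4], [2,3], [2,4], [3,4]
  2-simplices (10): [0,1,2], [0,1,3], [0,1,4], [0,2,3], [0,2,4], [0,3,4], [1,2,3], [1,2,4], [1,3,4], [2,3,4]
  3-simplices (5): [0,1,2,3], [0,1,2,4], [0,1,3,4], [0,2,3,4], [1,2,3,4]

Hence C_0 ≅ Z^5, C_1 ≅ Z^10, C_2 ≅ Z^10, C_3 ≅ Z^5.

Boundary ∂_1: C_1 → C_0 is given by ∂[p,q] = [q] − [p]. For instance
  ∂[1,2] = [2] − [1].
This gives a 5×10 integer matrix of rank 4; reducing to Smith normal form yields diagonal entries (1,1,1,1).

Boundary ∂_2: C_2 → C_1 sends each 2-simplex [p,q,r] to [q,r] − [p,r] + [p,q]. For instance
  ∂[1,2,3] = [2,3] − [1,3] + [1,2],
  ∂[0,3,4] = [3,4] − [0,4] + [0,3].
The resulting 10×10 matrix has rank 6, and its Smith normal form has invariant factors (1,1,1,1,1,1).

Boundary ∂_3: C_3 → C_2 sends each 3-simplex σ to the alternating sum Σ_i (−1)^i (σ with its i-th vertex removed). For instance
  ∂[0,1,2,4] = [1,2,4] − [0,2,4] + [0,1,4] − [0,1,2],
  ∂[1,2,3,4] = [2,3,4] − [1,3,4] + [1,2,4] − [1,2,3].
This gives a 10×5 integer matrix of rank 4; reducing to Smith normal form yields diagonal entries (1,1,1,1).

Reading off H_k = ker ∂_k / im ∂_{k+1}:

  H_0: rank C_0 − rank ∂_1 = 5 − 4 = 1, and the invariant factors of ∂_1 are all 1, so H_0 = Z.
  H_1: rank ker ∂_1 − rank ∂_2 = (10 − 4) − 6 = 0, and the invariant factors of ∂_2 are all 1, so H_1 = 0.
  H_2: rank ker ∂_2 − rank ∂_3 = (10 − 6) − 4 = 0, and the invariant factors of ∂_3 are all 1, so H_2 = 0.
  H_3: rank ker ∂_3 − rank ∂_4 = (5 − 4) − 0 = 1, and there is no ∂_4, so H_3 = Z.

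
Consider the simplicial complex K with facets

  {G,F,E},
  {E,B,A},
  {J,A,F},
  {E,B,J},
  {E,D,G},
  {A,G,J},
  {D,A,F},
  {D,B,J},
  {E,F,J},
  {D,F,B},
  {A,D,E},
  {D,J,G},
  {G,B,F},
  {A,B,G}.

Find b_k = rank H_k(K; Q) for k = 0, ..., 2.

We work with the vertex ordering A < B < D < E < F < G < J. The simplices of K, each written with vertices in increasing order, are:

  0-simplices (7): A, B, D, E, F, G, J
  1-simplices (21): AB, AD, AE, AF, AG, AJ, BD, BE, BF, BG, BJ, DE, DF, DG, DJ, EF, EG, EJ, FG, FJ, GJ
  2-simplices (14): ABE, ABG, ADE, ADF, AFJ, AGJ, BDF, BDJ, BEJ, BFG, DEG, DGJ, EFG, EFJ

Hence C_0 ≅ Z^7, C_1 ≅ Z^21, C_2 ≅ Z^14.

The boundary map ∂_1: C_1 → C_0 sends each edge [p,q] (with p < q) to q − p.
As a 7×21 matrix over Z this has rank 6, with invariant factors (1,1,1,1,1,1).

∂_2: C_2 → C_1 acts by ∂[p,q,r] = [q,r] − [p,r] + [p,q]. For instance
  ∂AGJ = GJ − AJ + AG,
  ∂ADF = DF − AF + AD.
As a 21×14 matrix over Z this has rank 13, with invariant factors (1,1,1,1,1,1,1,1,1,1,1,1,1).

From H_k ≅ ker(∂_k) / im(∂_{k+1}) we obtain:

  H_0: rank C_0 − rank ∂_1 = 7 − 6 = 1, and the invariant factors of ∂_1 are all 1, so H_0 = Z.
  H_1: rank ker ∂_1 − rank ∂_2 = (21 − 6) − 13 = 2, and the invariant factors of ∂_2 are all 1, so H_1 = Z^2.
  H_2: rank ker ∂_2 − rank ∂_3 = (14 − 13) − 0 = 1, and there is no ∂_3, so H_2 = Z.

Hence the Betti numbers are b_0 = 1, b_1 = 2, b_2 = 1.

b_0 = 1, b_1 = 2, b_2 = 1.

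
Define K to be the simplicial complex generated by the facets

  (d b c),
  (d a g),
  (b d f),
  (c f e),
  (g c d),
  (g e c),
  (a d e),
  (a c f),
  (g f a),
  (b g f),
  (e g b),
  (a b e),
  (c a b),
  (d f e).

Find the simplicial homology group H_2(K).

K has 7 vertices, 21 edges, 14 triangles.
rank ∂_2 = 13, rank ∂_3 = 0 ⇒ b_2 = 14 − 13 − 0 = 1. So H_2 ≅ Z.

H_2 = Z.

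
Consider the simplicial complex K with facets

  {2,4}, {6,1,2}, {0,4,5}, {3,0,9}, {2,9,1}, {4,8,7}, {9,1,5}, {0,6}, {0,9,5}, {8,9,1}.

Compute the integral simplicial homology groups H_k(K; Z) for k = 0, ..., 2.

Fix the vertex order 0 < 1 < 2 < 3 < 4 < 5 < 6 < 7 < 8 < 9 and write every simplex with vertices in increasing order. Then dim K = 2 and the simplices of K are:

  0-simplices (10): [0], [1], [2], [3], [4], [5], [6], [7], [8], [9]
  1-simplices (20): [0,3], [0,4], [0,5], [0,6], [0,9], [1,2], [1,5], [1,6], [1,8], [1,9], [2,4], [2,6], [2,9], [3,9], [4,5], [4,7], [4,8], [5,9], [7,8], [8,9]
  2-simplices (8): [0,3,9], [0,4,5], [0,5,9], [1,2,6], [1,2,9], [1,5,9], [1,8,9], [4,7,8]

giving chain groups C_0 ≅ Z^10, C_1 ≅ Z^20, C_2 ≅ Z^8.

The boundary map ∂_1: C_1 → C_0 is given by ∂[p,q] = [q] − [p].
The 10×20 boundary matrix has rank 9 and Smith normal form diag(1,1,1,1,1,1,1,1,1).

The boundary map ∂_2: C_2 → C_1 acts by ∂[p,q,r] = [q,r] − [p,r] + [p,q]. For instance
  ∂[0,4,5] = [4,5] − [0,5] + [0,4],
  ∂[1,8,9] = [8,9] − [1,9] + [1,8].
As a 20×8 matrix over Z this has rank 8, with invariant factors (1,1,1,1,1,1,1,1).

Reading off H_k = ker ∂_k / im ∂_{k+1}:

  H_0: rank C_0 − rank ∂_1 = 10 − 9 = 1, and the invariant factors of ∂_1 are all 1, so H_0 = Z.
  H_1: rank ker ∂_1 − rank ∂_2 = (20 − 9) − 8 = 3, and the invariant factors of ∂_2 are all 1, so H_1 = Z^3.
  H_2: rank ker ∂_2 − rank ∂_3 = (8 − 8) − 0 = 0, and there is no ∂_3, so H_2 = 0.

As a check, the Euler characteristic is 10 − 20 + 8 = -2, which agrees with 1 − 3 + 0 = -2.

H_0 = Z,  H_1 = Z^3,  H_2 = 0.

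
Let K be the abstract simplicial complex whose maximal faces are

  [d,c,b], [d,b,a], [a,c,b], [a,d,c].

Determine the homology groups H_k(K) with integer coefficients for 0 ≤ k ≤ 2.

H_0 ≅ Z,  H_1 = 0,  H_2 ≅ Z.

Order the vertices as a < b < c < d. Listing each simplex with vertices in this order, K has dimension 2 with simplices:

  0-simplices (4): a, b, c, d
  1-simplices (6): ab, ac, ad, bc, bd, cd
  2-simplices (4): abc, abd, acd, bcd

so the chain groups are C_0 ≅ Z^4, C_1 ≅ Z^6, C_2 ≅ Z^4.

∂_1: C_1 → C_0 sends each edge [p,q] (with p < q) to q − p. For instance
  ∂cd = d − c.
The resulting 4×6 matrix has rank 3, and its Smith normal form has invariant factors (1,1,1).

The boundary map ∂_2: C_2 → C_1 maps a triangle to the signed sum of its edges. For instance
  ∂acd = cd − ad + ac,
  ∂bcd = cd − bd + bc.
As a 6×4 matrix over Z this has rank 3, with invariant factors (1,1,1).

Now H_k = ker ∂_k / im ∂_{k+1}, so:

  H_0: rank C_0 − rank ∂_1 = 4 − 3 = 1, and the invariant factors of ∂_1 are all 1, so H_0 ≅ Z.
  H_1: rank ker ∂_1 − rank ∂_2 = (6 − 3) − 3 = 0, and the invariant factors of ∂_2 are all 1, so H_1 ≅ 0.
  H_2: rank ker ∂_2 − rank ∂_3 = (4 − 3) − 0 = 1, and there is no ∂_3, so H_2 ≅ Z.

As a check, the Euler characteristic is 4 − 6 + 4 = 2, which agrees with 1 − 0 + 1 = 2.
(K is a triangulation of the 2-sphere S^2.)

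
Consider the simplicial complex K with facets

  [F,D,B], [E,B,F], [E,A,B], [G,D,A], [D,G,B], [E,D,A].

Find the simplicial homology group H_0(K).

H_0 = Z.

We work with the vertex ordering A < B < D < E < F < G. The simplices of K, each written with vertices in increasing order, are:

  0-simplices (6): A, B, D, E, F, G
  1-simplices (12): AB, AD, AE, AG, BD, BE, BF, BG, DE, DF, DG, EF
  2-simplices (6): ABE, ADE, ADG, BDF, BDG, BEF

giving chain groups C_0 ≅ Z^6, C_1 ≅ Z^12, C_2 ≅ Z^6.

Boundary ∂_1: C_1 → C_0 sends each edge [p,q] (with p < q) to q − p. For instance
  ∂EF = F − E.
This gives a 6×12 integer matrix of rank 5; reducing to Smith normal form yields diagonal entries (1,1,1,1,1).

The boundary map ∂_2: C_2 → C_1 acts by ∂[p,q,r] = [q,r] − [p,r] + [p,q]. For instance
  ∂ABE = BE − AE + AB,
  ∂ADE = DE − AE + AD.
As a 12×6 matrix over Z this has rank 6, with invariant factors (1,1,1,1,1,1).

Computing H_k = (kernel of ∂_k) / (image of ∂_{k+1}):

  H_0: rank C_0 − rank ∂_1 = 6 − 5 = 1, and the invariant factors of ∂_1 are all 1, so H_0 ≅ Z.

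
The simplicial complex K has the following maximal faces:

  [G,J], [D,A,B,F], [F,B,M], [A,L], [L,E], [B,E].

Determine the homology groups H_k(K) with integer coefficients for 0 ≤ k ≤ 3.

H_0 ≅ Z^2,  H_1 ≅ Z,  H_2 = 0,  H_3 = 0.

Take the total order A < B < D < E < F < G < J < L < M on the vertex set. Then K (dimension 3) consists of the simplices:

  0-simplices (9): A, B, D, E, F, G, J, L, M
  1-simplices (12): AB, AD, AF, AL, BD, BE, BF, BM, DF, EL, FM, GJ
  2-simplices (5): ABD, ABF, ADF, BDF, BFM
  3-simplices (1): ABDF

Hence C_0 ≅ Z^9, C_1 ≅ Z^12, C_2 ≅ Z^5, C_3 ≅ Z^1.

The boundary map ∂_1: C_1 → C_0 maps an edge to its endpoints' difference, ∂[p,q] = q − p. For instance
  ∂DF = F − D.
The 9×12 boundary matrix has rank 7 and Smith normal form diag(1,1,1,1,1,1,1).

∂_2: C_2 → C_1 sends each 2-simplex [p,q,r] to [q,r] − [p,r] + [p,q]. For instance
  ∂ABF = BF − AF + AB,
  ∂ABD = BD − AD + AB.
The resulting 12×5 matrix has rank 4, and its Smith normal form has invariant factors (1,1,1,1).

Boundary ∂_3: C_3 → C_2 sends each 3-simplex σ to the alternating sum Σ_i (−1)^i (σ with its i-th vertex removed). For instance
  ∂ABDF = BDF − ADF + ABF − ABD.
The 5×1 boundary matrix has rank 1 and Smith normal form diag(1).

Computing H_k = (kernel of ∂_k) / (image of ∂_{k+1}):

  H_0: rank C_0 − rank ∂_1 = 9 − 7 = 2, and the invariant factors of ∂_1 are all 1, so H_0 ≅ Z^2.
  H_1: rank ker ∂_1 − rank ∂_2 = (12 − 7) − 4 = 1, and the invariant factors of ∂_2 are all 1, so H_1 ≅ Z.
  H_2: rank ker ∂_2 − rank ∂_3 = (5 − 4) − 1 = 0, and the invariant factors of ∂_3 are all 1, so H_2 ≅ 0.
  H_3: rank ker ∂_3 − rank ∂_4 = (1 − 1) − 0 = 0, and there is no ∂_4, so H_3 ≅ 0.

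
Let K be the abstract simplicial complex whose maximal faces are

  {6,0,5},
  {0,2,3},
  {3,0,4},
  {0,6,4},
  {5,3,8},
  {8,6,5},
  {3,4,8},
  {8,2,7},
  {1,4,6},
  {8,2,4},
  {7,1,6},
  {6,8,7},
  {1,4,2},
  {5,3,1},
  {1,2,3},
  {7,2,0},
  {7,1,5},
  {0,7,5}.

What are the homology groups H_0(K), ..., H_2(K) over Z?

H_0 ≅ Z,  H_1 ≅ Z ⊕ Z/2Z,  H_2 = 0.

Take the total order 0 < 1 < 2 < 3 < 4 < 5 < 6 < 7 < 8 on the vertex set. Then K (dimension 2) consists of the simplices:

  0-simplices (9): [0], [1], [2], [3], [4], [5], [6], [7], [8]
  1-simplices (27): (27 of them)
  2-simplices (18): [0,2,3], [0,2,7], [0,3,4], [0,4,6], [0,5,6], [0,5,7], [1,2,3], [1,2,4], [1,3,5], [1,4,6], [1,5,7], [1,6,7], [2,4,8], [2,7,8], [3,4,8], [3,5,8], [5,6,8], [6,7,8]

so the chain groups are C_0 ≅ Z^9, C_1 ≅ Z^27, C_2 ≅ Z^18.

The boundary map ∂_1: C_1 → C_0 is given by ∂[p,q] = [q] − [p].
As a 9×27 matrix over Z this has rank 8, with invariant factors (1,1,1,1,1,1,1,1).

The boundary map ∂_2: C_2 → C_1 acts by ∂[p,q,r] = [q,r] − [p,r] + [p,q]. For instance
  ∂[3,4,8] = [4,8] − [3,8] + [3,4],
  ∂[1,3,5] = [3,5] − [1,5] + [1,3].
The 27×18 boundary matrix has rank 18 and Smith normal form diag(1,1,1,1,1,1,1,1,1,1,1,1,1,1,1,1,1,2).

Computing H_k = (kernel of ∂_k) / (image of ∂_{k+1}):

  H_0: rank C_0 − rank ∂_1 = 9 − 8 = 1, and the invariant factors of ∂_1 are all 1, so H_0 ≅ Z.
  H_1: rank ker ∂_1 − rank ∂_2 = (27 − 8) − 18 = 1, and ∂_2 has invariant factor 2 > 1, so H_1 ≅ Z ⊕ Z/2Z.
  H_2: rank ker ∂_2 − rank ∂_3 = (18 − 18) − 0 = 0, and there is no ∂_3, so H_2 ≅ 0.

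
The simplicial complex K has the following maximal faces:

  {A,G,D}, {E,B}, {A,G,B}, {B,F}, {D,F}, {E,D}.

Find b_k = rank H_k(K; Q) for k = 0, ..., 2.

b_0 = 1, b_1 = 2, b_2 = 0.

Order the vertices as A < B < D < E < F < G. Listing each simplex with vertices in this order, K has dimension 2 with simplices:

  0-simplices (6): A, B, D, E, F, G
  1-simplices (9): AB, AD, AG, BE, BF, BG, DE, DF, DG
  2-simplices (2): ABG, ADG

so the chain groups are C_0 ≅ Z^6, C_1 ≅ Z^9, C_2 ≅ Z^2.

Boundary ∂_1: C_1 → C_0 maps an edge to its endpoints' difference, ∂[p,q] = q − p. For instance
  ∂BE = E − B.
The resulting 6×9 matrix has rank 5, and its Smith normal form has invariant factors (1,1,1,1,1).

Boundary ∂_2: C_2 → C_1 maps a triangle to the signed sum of its edges. For instance
  ∂ABG = BG − AG + AB,
  ∂ADG = DG − AG + AD.
The resulting 9×2 matrix has rank 2, and its Smith normal form has invariant factors (1,1).

From H_k ≅ ker(∂_k) / im(∂_{k+1}) we obtain:

  H_0: rank C_0 − rank ∂_1 = 6 − 5 = 1, and the invariant factors of ∂_1 are all 1, so H_0 ≅ Z.
  H_1: rank ker ∂_1 − rank ∂_2 = (9 − 5) − 2 = 2, and the invariant factors of ∂_2 are all 1, so H_1 ≅ Z^2.
  H_2: rank ker ∂_2 − rank ∂_3 = (2 − 2) − 0 = 0, and there is no ∂_3, so H_2 ≅ 0.

Hence the Betti numbers are b_0 = 1, b_1 = 2, b_2 = 0.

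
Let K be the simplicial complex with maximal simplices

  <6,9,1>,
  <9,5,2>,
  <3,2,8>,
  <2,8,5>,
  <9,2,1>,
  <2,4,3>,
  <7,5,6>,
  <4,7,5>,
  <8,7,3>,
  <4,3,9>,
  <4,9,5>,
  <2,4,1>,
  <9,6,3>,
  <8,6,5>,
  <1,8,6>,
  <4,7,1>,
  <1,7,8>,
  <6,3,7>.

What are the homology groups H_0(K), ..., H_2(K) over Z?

Take the total order 1 < 2 < 3 < 4 < 5 < 6 < 7 < 8 < 9 on the vertex set. Then K (dimension 2) consists of the simplices:

  0-simplices (9): [1], [2], [3], [4], [5], [6], [7], [8], [9]
  1-simplices (27): (27 of them)
  2-simplices (18): [1,2,4], [1,2,9], [1,4,7], [1,6,8], [1,6,9], [1,7,8], [2,3,4], [2,3,8], [2,5,8], [2,5,9], [3,4,9], [3,6,7], [3,6,9], [3,7,8], [4,5,7], [4,5,9], [5,6,7], [5,6,8]

Hence C_0 ≅ Z^9, C_1 ≅ Z^27, C_2 ≅ Z^18.

Boundary ∂_1: C_1 → C_0 is given by ∂[p,q] = [q] − [p]. For instance
  ∂[4,7] = [7] − [4].
As a 9×27 matrix over Z this has rank 8, with invariant factors (1,1,1,1,1,1,1,1).

∂_2: C_2 → C_1 acts by ∂[p,q,r] = [q,r] − [p,r] + [p,q]. For instance
  ∂[2,3,4] = [3,4] − [2,4] + [2,3],
  ∂[2,5,9] = [5,9] − [2,9] + [2,5].
This gives a 27×18 integer matrix of rank 18; reducing to Smith normal form yields diagonal entries (1,1,1,1,1,1,1,1,1,1,1,1,1,1,1,1,1,2).

Now H_k = ker ∂_k / im ∂_{k+1}, so:

  H_0: rank C_0 − rank ∂_1 = 9 − 8 = 1, and the invariant factors of ∂_1 are all 1, so H_0 = Z.
  H_1: rank ker ∂_1 − rank ∂_2 = (27 − 8) − 18 = 1, and ∂_2 has invariant factor 2 > 1, so H_1 = Z ⊕ Z_2.
  H_2: rank ker ∂_2 − rank ∂_3 = (18 − 18) − 0 = 0, and there is no ∂_3, so H_2 = 0.

(K is a triangulation of the Klein bottle.)

H_0 = Z,  H_1 = Z ⊕ Z_2,  H_2 = 0.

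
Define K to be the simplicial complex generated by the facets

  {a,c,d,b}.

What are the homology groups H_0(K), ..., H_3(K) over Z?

H_0 = Z,  H_1 = 0,  H_2 = 0,  H_3 = 0.

Fix the vertex order a < b < c < d and write every simplex with vertices in increasing order. Then dim K = 3 and the simplices of K are:

  0-simplices (4): a, b, c, d
  1-simplices (6): ab, ac, ad, bc, bd, cd
  2-simplices (4): abc, abd, acd, bcd
  3-simplices (1): abcd

so the chain groups are C_0 ≅ Z^4, C_1 ≅ Z^6, C_2 ≅ Z^4, C_3 ≅ Z^1.

Boundary ∂_1: C_1 → C_0 sends each edge [p,q] (with p < q) to q − p. For instance
  ∂ab = b − a.
This gives a 4×6 integer matrix of rank 3; reducing to Smith normal form yields diagonal entries (1,1,1).

The boundary map ∂_2: C_2 → C_1 acts by ∂[p,q,r] = [q,r] − [p,r] + [p,q]. For instance
  ∂abd = bd − ad + ab,
  ∂abc = bc − ac + ab.
The 6×4 boundary matrix has rank 3 and Smith normal form diag(1,1,1).

The boundary map ∂_3: C_3 → C_2 sends each 3-simplex σ to the alternating sum Σ_i (−1)^i (σ with its i-th vertex removed). For instance
  ∂abcd = bcd − acd + abd − abc.
This gives a 4×1 integer matrix of rank 1; reducing to Smith normal form yields diagonal entries (1).

From H_k ≅ ker(∂_k) / im(∂_{k+1}) we obtain:

  H_0: rank C_0 − rank ∂_1 = 4 − 3 = 1, and the invariant factors of ∂_1 are all 1, so H_0 ≅ Z.
  H_1: rank ker ∂_1 − rank ∂_2 = (6 − 3) − 3 = 0, and the invariant factors of ∂_2 are all 1, so H_1 ≅ 0.
  H_2: rank ker ∂_2 − rank ∂_3 = (4 − 3) − 1 = 0, and the invariant factors of ∂_3 are all 1, so H_2 ≅ 0.
  H_3: rank ker ∂_3 − rank ∂_4 = (1 − 1) − 0 = 0, and there is no ∂_4, so H_3 ≅ 0.

As a check, the Euler characteristic is 4 − 6 + 4 − 1 = 1, which agrees with 1 − 0 + 0 − 0 = 1.
(K is a triangulation of the 3-simplex.)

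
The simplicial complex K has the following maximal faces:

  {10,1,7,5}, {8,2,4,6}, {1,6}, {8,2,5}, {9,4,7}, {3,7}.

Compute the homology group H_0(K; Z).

H_0 = Z.

Order the vertices as 1 < 2 < 3 < 4 < 5 < 6 < 7 < 8 < 9 < 10. Listing each simplex with vertices in this order, K has dimension 3 with simplices:

  0-simplices (10): [1], [2], [3], [4], [5], [6], [7], [8], [9], [10]
  1-simplices (19): [1,5], [1,6], [1,7], [1,10], [2,4], [2,5], [2,6], [2,8], [3,7], [4,6], [4,7], [4,8], [4,9], [5,7], [5,8], [5,10], [6,8], [7,9], [7,10]
  2-simplices (10): [1,5,7], [1,5,10], [1,7,10], [2,4,6], [2,4,8], [2,5,8], [2,6,8], [4,6,8], [4,7,9], [5,7,10]
  3-simplices (2): [1,5,7,10], [2,4,6,8]

so the chain groups are C_0 ≅ Z^10, C_1 ≅ Z^19, C_2 ≅ Z^10, C_3 ≅ Z^2.

The boundary map ∂_1: C_1 → C_0 maps an edge to its endpoints' difference, ∂[p,q] = q − p. For instance
  ∂[4,9] = [9] − [4].
As a 10×19 matrix over Z this has rank 9, with invariant factors (1,1,1,1,1,1,1,1,1).

∂_2: C_2 → C_1 maps a triangle to the signed sum of its edges. For instance
  ∂[1,5,7] = [5,7] − [1,7] + [1,5],
  ∂[5,7,10] = [7,10] − [5,10] + [5,7].
The resulting 19×10 matrix has rank 8, and its Smith normal form has invariant factors (1,1,1,1,1,1,1,1).

Boundary ∂_3: C_3 → C_2 sends each 3-simplex σ to the alternating sum Σ_i (−1)^i (σ with its i-th vertex removed). For instance
  ∂[2,4,6,8] = [4,6,8] − [2,6,8] + [2,4,8] − [2,4,6],
  ∂[1,5,7,10] = [5,7,10] − [1,7,10] + [1,5,10] − [1,5,7].
As a 10×2 matrix over Z this has rank 2, with invariant factors (1,1).

Now H_k = ker ∂_k / im ∂_{k+1}, so:

  H_0: rank C_0 − rank ∂_1 = 10 − 9 = 1, and the invariant factors of ∂_1 are all 1, so H_0 = Z.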